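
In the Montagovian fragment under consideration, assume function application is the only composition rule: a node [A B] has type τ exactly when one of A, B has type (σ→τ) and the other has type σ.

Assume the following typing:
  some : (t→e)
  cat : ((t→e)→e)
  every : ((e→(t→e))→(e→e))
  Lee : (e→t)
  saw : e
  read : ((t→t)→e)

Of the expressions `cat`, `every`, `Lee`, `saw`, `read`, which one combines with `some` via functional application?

cat

cat — combines: cat : ((t→e)→e) takes some : (t→e) as argument, giving e.
every : ((e→(t→e))→(e→e)) — some needs t; every needs (e→(t→e)); neither fits.
Lee : (e→t) — some needs t; Lee needs e; neither fits.
saw : e — some needs t; saw needs nothing (atomic); neither fits.
read : ((t→t)→e) — some needs t; read needs (t→t); neither fits.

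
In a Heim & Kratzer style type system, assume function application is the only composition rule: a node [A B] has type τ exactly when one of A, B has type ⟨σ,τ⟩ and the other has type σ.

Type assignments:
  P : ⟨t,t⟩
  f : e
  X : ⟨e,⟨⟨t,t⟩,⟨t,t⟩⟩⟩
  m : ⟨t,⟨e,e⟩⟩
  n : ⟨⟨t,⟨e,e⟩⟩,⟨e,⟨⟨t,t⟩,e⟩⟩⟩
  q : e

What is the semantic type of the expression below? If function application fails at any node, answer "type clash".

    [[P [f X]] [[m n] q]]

e

[f X] — X of type ⟨e,⟨⟨t,t⟩,⟨t,t⟩⟩⟩ combines with f of type e: type ⟨⟨t,t⟩,⟨t,t⟩⟩.
[P [f X]] — [f X] of type ⟨⟨t,t⟩,⟨t,t⟩⟩ combines with P of type ⟨t,t⟩: type ⟨t,t⟩.
[m n] — n of type ⟨⟨t,⟨e,e⟩⟩,⟨e,⟨⟨t,t⟩,e⟩⟩⟩ combines with m of type ⟨t,⟨e,e⟩⟩: type ⟨e,⟨⟨t,t⟩,e⟩⟩.
[[m n] q] — [m n] of type ⟨e,⟨⟨t,t⟩,e⟩⟩ combines with q of type e: type ⟨⟨t,t⟩,e⟩.
[[P [f X]] [[m n] q]] — [[m n] q] of type ⟨⟨t,t⟩,e⟩ combines with [P [f X]] of type ⟨t,t⟩: type e.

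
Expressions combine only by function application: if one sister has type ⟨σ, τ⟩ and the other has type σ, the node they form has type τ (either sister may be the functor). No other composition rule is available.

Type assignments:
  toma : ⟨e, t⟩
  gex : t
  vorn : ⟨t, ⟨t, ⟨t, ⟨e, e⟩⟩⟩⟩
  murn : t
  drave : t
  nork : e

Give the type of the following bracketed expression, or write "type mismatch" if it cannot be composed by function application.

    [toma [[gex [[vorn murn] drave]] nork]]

[vorn murn]: ⟨t, ⟨t, ⟨t, ⟨e, e⟩⟩⟩⟩ applied to t yields ⟨t, ⟨t, ⟨e, e⟩⟩⟩.
[[vorn murn] drave]: ⟨t, ⟨t, ⟨e, e⟩⟩⟩ applied to t yields ⟨t, ⟨e, e⟩⟩.
[gex [[vorn murn] drave]]: ⟨t, ⟨e, e⟩⟩ applied to t yields ⟨e, e⟩.
[[gex [[vorn murn] drave]] nork]: ⟨e, e⟩ applied to e yields e.
[toma [[gex [[vorn murn] drave]] nork]]: ⟨e, t⟩ applied to e yields t.

t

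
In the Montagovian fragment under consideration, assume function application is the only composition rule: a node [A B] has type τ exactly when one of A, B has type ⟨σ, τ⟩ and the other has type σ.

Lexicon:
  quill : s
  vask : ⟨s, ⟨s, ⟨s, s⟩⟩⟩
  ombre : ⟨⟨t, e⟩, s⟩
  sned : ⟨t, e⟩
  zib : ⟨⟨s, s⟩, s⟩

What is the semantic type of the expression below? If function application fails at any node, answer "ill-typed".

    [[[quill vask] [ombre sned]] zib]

[quill vask]: vask is ⟨s, ⟨s, ⟨s, s⟩⟩⟩, quill is s; result ⟨s, ⟨s, s⟩⟩.
[ombre sned]: ombre is ⟨⟨t, e⟩, s⟩, sned is ⟨t, e⟩; result s.
[[quill vask] [ombre sned]]: [quill vask] is ⟨s, ⟨s, s⟩⟩, [ombre sned] is s; result ⟨s, s⟩.
[[[quill vask] [ombre sned]] zib]: zib is ⟨⟨s, s⟩, s⟩, [[quill vask] [ombre sned]] is ⟨s, s⟩; result s.

s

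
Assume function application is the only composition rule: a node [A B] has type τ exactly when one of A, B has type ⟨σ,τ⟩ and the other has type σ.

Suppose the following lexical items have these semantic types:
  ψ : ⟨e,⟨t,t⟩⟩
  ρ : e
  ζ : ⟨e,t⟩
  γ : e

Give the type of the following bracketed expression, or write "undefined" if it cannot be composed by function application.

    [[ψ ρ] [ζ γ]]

[ψ ρ]: ⟨e,⟨t,t⟩⟩ applied to e yields ⟨t,t⟩.
[ζ γ]: ⟨e,t⟩ applied to e yields t.
[[ψ ρ] [ζ γ]]: ⟨t,t⟩ applied to t yields t.

t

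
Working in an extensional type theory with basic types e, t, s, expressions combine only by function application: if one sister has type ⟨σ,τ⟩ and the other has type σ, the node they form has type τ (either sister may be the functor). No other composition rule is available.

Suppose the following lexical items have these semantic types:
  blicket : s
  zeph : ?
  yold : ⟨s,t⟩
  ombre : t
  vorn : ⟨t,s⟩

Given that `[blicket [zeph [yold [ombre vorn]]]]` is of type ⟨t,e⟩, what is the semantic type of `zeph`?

[blicket [zeph [yold [ombre vorn]]]] is required to be ⟨t,e⟩. blicket : s cannot yield ⟨t,e⟩ as functor, so [zeph [yold [ombre vorn]]] : ⟨s,⟨t,e⟩⟩.
[zeph [yold [ombre vorn]]] is required to be ⟨s,⟨t,e⟩⟩. [yold [ombre vorn]] : t cannot yield ⟨s,⟨t,e⟩⟩ as functor, so zeph : ⟨t,⟨s,⟨t,e⟩⟩⟩.

⟨t,⟨s,⟨t,e⟩⟩⟩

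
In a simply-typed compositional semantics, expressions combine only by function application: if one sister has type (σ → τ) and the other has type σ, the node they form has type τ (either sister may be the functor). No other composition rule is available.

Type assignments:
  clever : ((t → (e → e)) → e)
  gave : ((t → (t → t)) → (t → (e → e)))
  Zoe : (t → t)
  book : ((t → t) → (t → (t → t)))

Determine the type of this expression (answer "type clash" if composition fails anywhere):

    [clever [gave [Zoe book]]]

At [Zoe book], book : ((t → t) → (t → (t → t))) takes Zoe : (t → t), giving (t → (t → t)).
At [gave [Zoe book]], gave : ((t → (t → t)) → (t → (e → e))) takes [Zoe book] : (t → (t → t)), giving (t → (e → e)).
At [clever [gave [Zoe book]]], clever : ((t → (e → e)) → e) takes [gave [Zoe book]] : (t → (e → e)), giving e.

e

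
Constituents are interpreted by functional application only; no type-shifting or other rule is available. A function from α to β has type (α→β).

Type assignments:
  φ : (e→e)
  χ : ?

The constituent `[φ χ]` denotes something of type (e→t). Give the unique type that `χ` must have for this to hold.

[φ χ] is required to be (e→t). φ : (e→e) cannot yield (e→t) as functor, so χ : ((e→e)→(e→t)).

((e→e)→(e→t))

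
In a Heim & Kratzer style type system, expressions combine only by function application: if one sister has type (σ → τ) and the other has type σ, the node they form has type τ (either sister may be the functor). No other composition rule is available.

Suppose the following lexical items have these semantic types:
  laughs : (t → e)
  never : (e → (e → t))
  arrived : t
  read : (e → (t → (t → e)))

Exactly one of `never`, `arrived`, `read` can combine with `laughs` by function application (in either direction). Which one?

arrived

never : (e → (e → t)) — laughs needs t; never needs e; neither fits.
arrived — combines: laughs : (t → e) takes arrived : t as argument, giving e.
read : (e → (t → (t → e))) — laughs needs t; read needs e; neither fits.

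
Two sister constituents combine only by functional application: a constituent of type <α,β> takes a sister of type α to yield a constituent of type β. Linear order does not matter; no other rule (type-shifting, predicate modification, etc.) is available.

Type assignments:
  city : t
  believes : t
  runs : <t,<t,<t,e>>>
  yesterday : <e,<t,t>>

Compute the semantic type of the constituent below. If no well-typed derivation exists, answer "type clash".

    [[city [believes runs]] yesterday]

[believes runs]: <t,<t,<t,e>>> applied to t yields <t,<t,e>>.
[city [believes runs]]: <t,<t,e>> applied to t yields <t,e>.
[[city [believes runs]] yesterday]: <t,e> with <e,<t,t>> — neither is a function whose domain matches the other; composition fails here.

type clash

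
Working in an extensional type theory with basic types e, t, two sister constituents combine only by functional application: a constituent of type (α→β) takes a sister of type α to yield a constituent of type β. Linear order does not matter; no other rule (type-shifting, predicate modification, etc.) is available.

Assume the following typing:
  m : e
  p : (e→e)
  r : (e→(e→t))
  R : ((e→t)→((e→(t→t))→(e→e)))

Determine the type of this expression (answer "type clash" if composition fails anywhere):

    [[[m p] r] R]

((e→(t→t))→(e→e))

At [m p], p : (e→e) takes m : e, giving e.
At [[m p] r], r : (e→(e→t)) takes [m p] : e, giving (e→t).
At [[[m p] r] R], R : ((e→t)→((e→(t→t))→(e→e))) takes [[m p] r] : (e→t), giving ((e→(t→t))→(e→e)).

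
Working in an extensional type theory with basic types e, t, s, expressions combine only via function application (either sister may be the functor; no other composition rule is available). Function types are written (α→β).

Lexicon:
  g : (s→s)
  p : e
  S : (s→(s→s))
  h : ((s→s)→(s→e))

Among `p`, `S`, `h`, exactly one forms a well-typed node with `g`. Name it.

h

p : e — neither side's domain matches the other.
S : (s→(s→s)) — neither side's domain matches the other.
h — combines: h : ((s→s)→(s→e)) takes g : (s→s) as argument, giving (s→e).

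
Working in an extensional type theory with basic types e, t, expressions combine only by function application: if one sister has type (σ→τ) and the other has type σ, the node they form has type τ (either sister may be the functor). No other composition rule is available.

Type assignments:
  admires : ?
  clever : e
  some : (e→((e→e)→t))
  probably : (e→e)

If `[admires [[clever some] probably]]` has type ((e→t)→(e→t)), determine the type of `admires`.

[admires [[clever some] probably]] is required to be ((e→t)→(e→t)). [[clever some] probably] : t cannot yield ((e→t)→(e→t)) as functor, so admires : (t→((e→t)→(e→t))).

(t→((e→t)→(e→t)))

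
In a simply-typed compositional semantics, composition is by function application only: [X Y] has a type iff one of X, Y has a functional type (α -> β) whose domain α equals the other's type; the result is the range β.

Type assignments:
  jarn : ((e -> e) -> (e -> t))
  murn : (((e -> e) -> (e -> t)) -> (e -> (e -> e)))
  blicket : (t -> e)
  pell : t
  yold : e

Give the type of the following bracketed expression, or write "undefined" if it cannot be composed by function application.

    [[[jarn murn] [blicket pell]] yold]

e

[jarn murn]: functor murn : (((e -> e) -> (e -> t)) -> (e -> (e -> e))), argument jarn : ((e -> e) -> (e -> t)); result (e -> (e -> e)).
[blicket pell]: functor blicket : (t -> e), argument pell : t; result e.
[[jarn murn] [blicket pell]]: functor [jarn murn] : (e -> (e -> e)), argument [blicket pell] : e; result (e -> e).
[[[jarn murn] [blicket pell]] yold]: functor [[jarn murn] [blicket pell]] : (e -> e), argument yold : e; result e.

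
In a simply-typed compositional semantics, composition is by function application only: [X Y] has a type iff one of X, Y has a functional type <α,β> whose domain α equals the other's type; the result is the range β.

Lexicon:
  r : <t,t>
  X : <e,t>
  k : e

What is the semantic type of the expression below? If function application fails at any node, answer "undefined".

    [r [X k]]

[X k]: <e,t> applied to e yields t.
[r [X k]]: <t,t> applied to t yields t.

t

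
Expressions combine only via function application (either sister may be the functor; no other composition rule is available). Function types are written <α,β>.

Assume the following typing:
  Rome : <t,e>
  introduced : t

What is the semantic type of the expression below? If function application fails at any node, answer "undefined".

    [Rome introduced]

[Rome introduced]: Rome is <t,e>, introduced is t; result e.

e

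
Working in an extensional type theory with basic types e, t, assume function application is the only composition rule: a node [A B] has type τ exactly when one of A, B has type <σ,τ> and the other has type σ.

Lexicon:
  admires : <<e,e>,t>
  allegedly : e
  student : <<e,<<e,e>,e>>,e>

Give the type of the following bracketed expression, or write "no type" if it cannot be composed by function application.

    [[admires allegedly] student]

no type

At [admires allegedly]: neither <<e,e>,t> nor e can take the other as argument; the node is ill-typed.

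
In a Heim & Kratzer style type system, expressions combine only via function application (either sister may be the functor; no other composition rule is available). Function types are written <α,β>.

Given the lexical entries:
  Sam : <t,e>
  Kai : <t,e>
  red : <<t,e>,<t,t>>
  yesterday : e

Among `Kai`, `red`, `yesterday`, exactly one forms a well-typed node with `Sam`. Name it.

Kai : <t,e> — neither side's domain matches the other.
red — combines: red : <<t,e>,<t,t>> takes Sam : <t,e> as argument, giving <t,t>.
yesterday : e — neither side's domain matches the other.

red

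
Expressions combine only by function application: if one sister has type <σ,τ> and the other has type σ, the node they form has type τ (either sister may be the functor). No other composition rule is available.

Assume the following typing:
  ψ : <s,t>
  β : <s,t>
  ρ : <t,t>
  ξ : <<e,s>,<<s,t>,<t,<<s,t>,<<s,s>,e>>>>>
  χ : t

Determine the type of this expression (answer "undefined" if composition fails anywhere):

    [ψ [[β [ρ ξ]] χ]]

[ρ ξ]: <t,t> and <<e,s>,<<s,t>,<t,<<s,t>,<<s,s>,e>>>>> cannot combine by function application — type clash.

undefined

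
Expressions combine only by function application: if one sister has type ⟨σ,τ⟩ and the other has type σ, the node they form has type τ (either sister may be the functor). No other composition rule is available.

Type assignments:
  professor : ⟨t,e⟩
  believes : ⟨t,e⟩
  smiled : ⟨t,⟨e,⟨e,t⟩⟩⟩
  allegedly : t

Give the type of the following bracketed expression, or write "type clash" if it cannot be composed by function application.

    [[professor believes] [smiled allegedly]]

type clash

[professor believes]: ⟨t,e⟩ with ⟨t,e⟩ — neither is a function whose domain matches the other; composition fails here.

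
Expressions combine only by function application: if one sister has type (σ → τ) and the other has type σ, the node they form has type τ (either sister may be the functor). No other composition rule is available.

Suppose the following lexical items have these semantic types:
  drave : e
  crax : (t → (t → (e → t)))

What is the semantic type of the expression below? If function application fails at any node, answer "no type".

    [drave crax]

no type

[drave crax]: e with (t → (t → (e → t))) — neither is a function whose domain matches the other; composition fails here.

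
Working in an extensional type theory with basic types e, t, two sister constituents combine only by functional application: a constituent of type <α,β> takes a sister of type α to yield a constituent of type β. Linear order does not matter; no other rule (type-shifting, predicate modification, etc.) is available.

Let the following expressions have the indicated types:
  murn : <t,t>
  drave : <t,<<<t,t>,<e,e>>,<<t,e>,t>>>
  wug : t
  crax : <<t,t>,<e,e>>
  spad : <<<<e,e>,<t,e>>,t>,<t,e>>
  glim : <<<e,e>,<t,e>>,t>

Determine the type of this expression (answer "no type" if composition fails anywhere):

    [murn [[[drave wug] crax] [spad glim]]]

t

[drave wug]: <t,<<<t,t>,<e,e>>,<<t,e>,t>>> applied to t yields <<<t,t>,<e,e>>,<<t,e>,t>>.
[[drave wug] crax]: <<<t,t>,<e,e>>,<<t,e>,t>> applied to <<t,t>,<e,e>> yields <<t,e>,t>.
[spad glim]: <<<<e,e>,<t,e>>,t>,<t,e>> applied to <<<e,e>,<t,e>>,t> yields <t,e>.
[[[drave wug] crax] [spad glim]]: <<t,e>,t> applied to <t,e> yields t.
[murn [[[drave wug] crax] [spad glim]]]: <t,t> applied to t yields t.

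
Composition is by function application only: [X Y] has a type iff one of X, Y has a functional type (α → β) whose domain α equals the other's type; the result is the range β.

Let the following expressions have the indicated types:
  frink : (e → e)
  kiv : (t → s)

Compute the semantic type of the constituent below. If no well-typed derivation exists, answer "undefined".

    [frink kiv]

At [frink kiv]: neither (e → e) nor (t → s) can take the other as argument; the node is ill-typed.

undefined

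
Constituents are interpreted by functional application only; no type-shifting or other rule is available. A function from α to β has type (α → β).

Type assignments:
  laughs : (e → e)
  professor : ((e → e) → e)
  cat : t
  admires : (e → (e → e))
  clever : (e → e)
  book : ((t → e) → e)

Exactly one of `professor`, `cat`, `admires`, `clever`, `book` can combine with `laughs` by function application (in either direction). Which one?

professor — combines: professor : ((e → e) → e) takes laughs : (e → e) as argument, giving e.
cat : t — does not combine with laughs.
admires : (e → (e → e)) — does not combine with laughs.
clever : (e → e) — does not combine with laughs.
book : ((t → e) → e) — does not combine with laughs.

professor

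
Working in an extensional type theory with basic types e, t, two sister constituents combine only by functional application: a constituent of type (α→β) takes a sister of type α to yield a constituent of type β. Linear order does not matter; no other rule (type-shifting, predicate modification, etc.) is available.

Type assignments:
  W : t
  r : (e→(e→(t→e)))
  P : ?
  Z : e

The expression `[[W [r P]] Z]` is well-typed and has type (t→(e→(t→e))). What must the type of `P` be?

((e→(e→(t→e)))→(t→(e→(t→(e→(t→e))))))

[[W [r P]] Z] is required to be (t→(e→(t→e))). Z : e cannot yield (t→(e→(t→e))) as functor, so [W [r P]] : (e→(t→(e→(t→e)))).
[W [r P]] is required to be (e→(t→(e→(t→e)))). W : t cannot yield (e→(t→(e→(t→e)))) as functor, so [r P] : (t→(e→(t→(e→(t→e))))).
[r P] is required to be (t→(e→(t→(e→(t→e))))). r : (e→(e→(t→e))) cannot yield (t→(e→(t→(e→(t→e))))) as functor, so P : ((e→(e→(t→e)))→(t→(e→(t→(e→(t→e)))))).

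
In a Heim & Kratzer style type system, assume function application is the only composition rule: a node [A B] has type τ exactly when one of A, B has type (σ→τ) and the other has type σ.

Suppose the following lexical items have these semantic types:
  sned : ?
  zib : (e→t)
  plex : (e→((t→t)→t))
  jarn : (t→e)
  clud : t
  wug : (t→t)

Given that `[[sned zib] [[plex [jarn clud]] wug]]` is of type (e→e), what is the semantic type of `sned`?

((e→t)→(t→(e→e)))

[[sned zib] [[plex [jarn clud]] wug]] is required to be (e→e). [[plex [jarn clud]] wug] : t cannot yield (e→e) as functor, so [sned zib] : (t→(e→e)).
[sned zib] is required to be (t→(e→e)). zib : (e→t) cannot yield (t→(e→e)) as functor, so sned : ((e→t)→(t→(e→e))).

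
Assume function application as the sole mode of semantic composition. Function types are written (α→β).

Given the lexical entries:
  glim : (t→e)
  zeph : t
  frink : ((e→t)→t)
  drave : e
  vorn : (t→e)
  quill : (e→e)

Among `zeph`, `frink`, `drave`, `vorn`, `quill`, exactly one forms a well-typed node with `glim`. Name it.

zeph

zeph — combines: glim : (t→e) takes zeph : t as argument, giving e.
frink : ((e→t)→t) — neither side's domain matches the other.
drave : e — neither side's domain matches the other.
vorn : (t→e) — neither side's domain matches the other.
quill : (e→e) — neither side's domain matches the other.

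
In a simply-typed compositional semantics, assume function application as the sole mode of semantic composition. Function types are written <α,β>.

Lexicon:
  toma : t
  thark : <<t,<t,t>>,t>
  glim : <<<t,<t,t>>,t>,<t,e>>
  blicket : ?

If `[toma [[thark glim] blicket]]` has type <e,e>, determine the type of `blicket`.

For [toma [[thark glim] blicket]] to have type <e,e> with toma of type t, [[thark glim] blicket] must be the function: [[thark glim] blicket] : <t,<e,e>>.
For [[thark glim] blicket] to have type <t,<e,e>> with [thark glim] of type <t,e>, blicket must be the function: blicket : <<t,e>,<t,<e,e>>>.

<<t,e>,<t,<e,e>>>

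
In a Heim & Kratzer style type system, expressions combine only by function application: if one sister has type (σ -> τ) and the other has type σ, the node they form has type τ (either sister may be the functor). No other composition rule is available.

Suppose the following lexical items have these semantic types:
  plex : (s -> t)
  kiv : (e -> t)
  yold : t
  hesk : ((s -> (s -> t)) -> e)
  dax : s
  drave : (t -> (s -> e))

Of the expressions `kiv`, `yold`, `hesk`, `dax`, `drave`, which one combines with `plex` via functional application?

dax

kiv : (e -> t) — neither side's domain matches the other.
yold : t — neither side's domain matches the other.
hesk : ((s -> (s -> t)) -> e) — neither side's domain matches the other.
dax — combines: plex : (s -> t) takes dax : s as argument, giving t.
drave : (t -> (s -> e)) — neither side's domain matches the other.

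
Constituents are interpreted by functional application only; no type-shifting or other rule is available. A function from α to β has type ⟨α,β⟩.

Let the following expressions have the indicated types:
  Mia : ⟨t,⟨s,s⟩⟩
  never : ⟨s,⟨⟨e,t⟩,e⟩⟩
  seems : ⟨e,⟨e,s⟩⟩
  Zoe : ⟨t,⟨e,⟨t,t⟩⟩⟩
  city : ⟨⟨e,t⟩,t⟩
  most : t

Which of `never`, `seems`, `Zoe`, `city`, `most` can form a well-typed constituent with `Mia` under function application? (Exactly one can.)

most

never : ⟨s,⟨⟨e,t⟩,e⟩⟩ — neither side's domain matches the other.
seems : ⟨e,⟨e,s⟩⟩ — neither side's domain matches the other.
Zoe : ⟨t,⟨e,⟨t,t⟩⟩⟩ — neither side's domain matches the other.
city : ⟨⟨e,t⟩,t⟩ — neither side's domain matches the other.
most — combines: Mia : ⟨t,⟨s,s⟩⟩ takes most : t as argument, giving ⟨s,s⟩.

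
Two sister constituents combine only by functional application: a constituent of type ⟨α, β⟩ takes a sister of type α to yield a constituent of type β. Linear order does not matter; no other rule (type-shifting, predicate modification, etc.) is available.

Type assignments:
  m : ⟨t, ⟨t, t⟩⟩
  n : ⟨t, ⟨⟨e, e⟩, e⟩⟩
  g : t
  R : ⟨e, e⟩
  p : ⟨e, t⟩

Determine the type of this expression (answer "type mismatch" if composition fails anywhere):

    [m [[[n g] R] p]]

⟨t, t⟩

[n g]: functor n : ⟨t, ⟨⟨e, e⟩, e⟩⟩, argument g : t; result ⟨⟨e, e⟩, e⟩.
[[n g] R]: functor [n g] : ⟨⟨e, e⟩, e⟩, argument R : ⟨e, e⟩; result e.
[[[n g] R] p]: functor p : ⟨e, t⟩, argument [[n g] R] : e; result t.
[m [[[n g] R] p]]: functor m : ⟨t, ⟨t, t⟩⟩, argument [[[n g] R] p] : t; result ⟨t, t⟩.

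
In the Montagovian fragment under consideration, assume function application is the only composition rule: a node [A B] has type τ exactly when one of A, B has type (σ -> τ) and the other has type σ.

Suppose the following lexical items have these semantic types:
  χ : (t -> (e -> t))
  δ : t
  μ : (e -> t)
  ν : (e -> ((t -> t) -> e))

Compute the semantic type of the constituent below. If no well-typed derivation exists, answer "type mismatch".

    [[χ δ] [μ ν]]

[χ δ]: (t -> (e -> t)) applied to t yields (e -> t).
[μ ν]: (e -> t) and (e -> ((t -> t) -> e)) cannot combine by function application — type clash.

type mismatch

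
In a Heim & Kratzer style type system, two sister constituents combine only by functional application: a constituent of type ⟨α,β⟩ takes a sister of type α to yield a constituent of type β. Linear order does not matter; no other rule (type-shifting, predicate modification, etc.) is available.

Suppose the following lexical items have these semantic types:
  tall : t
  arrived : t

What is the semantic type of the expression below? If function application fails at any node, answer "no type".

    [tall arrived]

[tall arrived]: t and t cannot combine by function application — type clash.

no type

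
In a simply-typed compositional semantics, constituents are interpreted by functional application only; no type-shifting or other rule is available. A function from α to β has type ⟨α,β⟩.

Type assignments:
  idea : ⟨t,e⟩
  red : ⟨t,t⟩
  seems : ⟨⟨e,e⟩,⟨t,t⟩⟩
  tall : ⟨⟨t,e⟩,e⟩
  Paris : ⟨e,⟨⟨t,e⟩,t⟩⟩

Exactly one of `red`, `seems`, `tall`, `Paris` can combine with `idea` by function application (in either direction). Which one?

red : ⟨t,t⟩ — neither side's domain matches the other.
seems : ⟨⟨e,e⟩,⟨t,t⟩⟩ — neither side's domain matches the other.
tall — combines: tall : ⟨⟨t,e⟩,e⟩ takes idea : ⟨t,e⟩ as argument, giving e.
Paris : ⟨e,⟨⟨t,e⟩,t⟩⟩ — neither side's domain matches the other.

tall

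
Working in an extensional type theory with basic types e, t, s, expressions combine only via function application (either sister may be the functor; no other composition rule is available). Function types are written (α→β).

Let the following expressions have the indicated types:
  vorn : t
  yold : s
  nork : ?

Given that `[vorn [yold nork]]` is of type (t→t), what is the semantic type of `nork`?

[vorn [yold nork]] is required to be (t→t). vorn : t cannot yield (t→t) as functor, so [yold nork] : (t→(t→t)).
[yold nork] is required to be (t→(t→t)). yold : s cannot yield (t→(t→t)) as functor, so nork : (s→(t→(t→t))).

(s→(t→(t→t)))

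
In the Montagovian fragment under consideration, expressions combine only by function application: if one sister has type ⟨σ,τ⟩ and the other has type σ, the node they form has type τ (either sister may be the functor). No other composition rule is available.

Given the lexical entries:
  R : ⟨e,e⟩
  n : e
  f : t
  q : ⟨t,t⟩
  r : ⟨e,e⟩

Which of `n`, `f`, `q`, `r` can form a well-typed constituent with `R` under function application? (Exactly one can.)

n — combines: R : ⟨e,e⟩ takes n : e as argument, giving e.
f : t — no; R wants e, and f wants nothing (atomic).
q : ⟨t,t⟩ — no; R wants e, and q wants t.
r : ⟨e,e⟩ — no; R wants e, and r wants e.

n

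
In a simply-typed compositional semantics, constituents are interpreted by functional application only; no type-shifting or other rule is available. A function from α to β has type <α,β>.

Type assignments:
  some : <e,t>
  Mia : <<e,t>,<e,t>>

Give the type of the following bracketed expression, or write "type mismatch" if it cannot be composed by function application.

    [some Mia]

<e,t>

[some Mia]: functor Mia : <<e,t>,<e,t>>, argument some : <e,t>; result <e,t>.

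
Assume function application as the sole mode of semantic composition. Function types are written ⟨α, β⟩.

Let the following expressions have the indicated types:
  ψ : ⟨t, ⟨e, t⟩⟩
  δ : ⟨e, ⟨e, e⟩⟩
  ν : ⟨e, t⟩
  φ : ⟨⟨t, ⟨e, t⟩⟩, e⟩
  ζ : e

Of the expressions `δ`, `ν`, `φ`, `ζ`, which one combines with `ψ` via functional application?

δ : ⟨e, ⟨e, e⟩⟩ — neither side's domain matches the other.
ν : ⟨e, t⟩ — neither side's domain matches the other.
φ — combines: φ : ⟨⟨t, ⟨e, t⟩⟩, e⟩ takes ψ : ⟨t, ⟨e, t⟩⟩ as argument, giving e.
ζ : e — neither side's domain matches the other.

φ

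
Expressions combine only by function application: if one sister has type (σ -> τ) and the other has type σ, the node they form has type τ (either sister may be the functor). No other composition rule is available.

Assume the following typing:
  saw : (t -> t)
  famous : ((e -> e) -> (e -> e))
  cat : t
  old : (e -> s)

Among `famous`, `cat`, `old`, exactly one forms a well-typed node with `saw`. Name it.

famous : ((e -> e) -> (e -> e)) — no; saw wants t, and famous wants (e -> e).
cat — combines: saw : (t -> t) takes cat : t as argument, giving t.
old : (e -> s) — no; saw wants t, and old wants e.

cat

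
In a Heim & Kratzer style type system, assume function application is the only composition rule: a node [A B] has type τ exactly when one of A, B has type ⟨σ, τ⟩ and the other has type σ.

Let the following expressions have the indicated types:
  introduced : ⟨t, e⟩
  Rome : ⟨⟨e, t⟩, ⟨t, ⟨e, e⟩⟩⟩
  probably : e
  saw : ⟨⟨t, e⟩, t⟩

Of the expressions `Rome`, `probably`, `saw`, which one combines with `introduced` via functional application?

Rome : ⟨⟨e, t⟩, ⟨t, ⟨e, e⟩⟩⟩ — introduced needs t; Rome needs ⟨e, t⟩; neither fits.
probably : e — introduced needs t; probably needs nothing (atomic); neither fits.
saw — combines: saw : ⟨⟨t, e⟩, t⟩ takes introduced : ⟨t, e⟩ as argument, giving t.

saw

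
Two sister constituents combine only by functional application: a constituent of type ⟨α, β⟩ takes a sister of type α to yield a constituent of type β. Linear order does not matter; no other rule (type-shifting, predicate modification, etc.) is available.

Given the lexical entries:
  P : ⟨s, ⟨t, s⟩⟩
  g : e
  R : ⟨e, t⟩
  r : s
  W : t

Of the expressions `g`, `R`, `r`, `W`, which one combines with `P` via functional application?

g : e — does not combine with P.
R : ⟨e, t⟩ — does not combine with P.
r — combines: P : ⟨s, ⟨t, s⟩⟩ takes r : s as argument, giving ⟨t, s⟩.
W : t — does not combine with P.

r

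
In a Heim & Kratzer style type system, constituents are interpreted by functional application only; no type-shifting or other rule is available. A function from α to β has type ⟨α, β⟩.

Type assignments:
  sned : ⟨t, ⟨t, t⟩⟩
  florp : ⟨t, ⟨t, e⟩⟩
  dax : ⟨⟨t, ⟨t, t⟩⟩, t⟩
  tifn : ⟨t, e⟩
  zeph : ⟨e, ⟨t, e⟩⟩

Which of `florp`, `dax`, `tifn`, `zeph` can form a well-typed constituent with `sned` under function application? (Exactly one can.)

florp : ⟨t, ⟨t, e⟩⟩ — sned needs t; florp needs t; neither fits.
dax — combines: dax : ⟨⟨t, ⟨t, t⟩⟩, t⟩ takes sned : ⟨t, ⟨t, t⟩⟩ as argument, giving t.
tifn : ⟨t, e⟩ — sned needs t; tifn needs t; neither fits.
zeph : ⟨e, ⟨t, e⟩⟩ — sned needs t; zeph needs e; neither fits.

dax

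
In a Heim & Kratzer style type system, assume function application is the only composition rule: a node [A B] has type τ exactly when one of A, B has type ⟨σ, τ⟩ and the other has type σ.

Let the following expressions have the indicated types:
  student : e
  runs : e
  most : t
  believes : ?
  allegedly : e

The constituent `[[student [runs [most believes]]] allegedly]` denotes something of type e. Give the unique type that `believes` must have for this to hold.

For [[student [runs [most believes]]] allegedly] to have type e with allegedly of type e, [student [runs [most believes]]] must be the function: [student [runs [most believes]]] : ⟨e, e⟩.
For [student [runs [most believes]]] to have type ⟨e, e⟩ with student of type e, [runs [most believes]] must be the function: [runs [most believes]] : ⟨e, ⟨e, e⟩⟩.
For [runs [most believes]] to have type ⟨e, ⟨e, e⟩⟩ with runs of type e, [most believes] must be the function: [most believes] : ⟨e, ⟨e, ⟨e, e⟩⟩⟩.
For [most believes] to have type ⟨e, ⟨e, ⟨e, e⟩⟩⟩ with most of type t, believes must be the function: believes : ⟨t, ⟨e, ⟨e, ⟨e, e⟩⟩⟩⟩.

⟨t, ⟨e, ⟨e, ⟨e, e⟩⟩⟩⟩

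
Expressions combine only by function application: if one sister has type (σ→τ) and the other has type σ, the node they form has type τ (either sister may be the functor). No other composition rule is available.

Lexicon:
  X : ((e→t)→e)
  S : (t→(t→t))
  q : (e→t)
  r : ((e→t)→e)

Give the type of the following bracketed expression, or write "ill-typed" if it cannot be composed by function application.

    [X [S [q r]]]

ill-typed

At [q r], r : ((e→t)→e) takes q : (e→t), giving e.
At [S [q r]]: neither (t→(t→t)) nor e can take the other as argument; the node is ill-typed.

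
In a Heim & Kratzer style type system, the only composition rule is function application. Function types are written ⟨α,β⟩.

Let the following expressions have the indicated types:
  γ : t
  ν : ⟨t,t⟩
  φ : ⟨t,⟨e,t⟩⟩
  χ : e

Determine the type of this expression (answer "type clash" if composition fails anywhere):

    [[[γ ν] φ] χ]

At [γ ν], ν : ⟨t,t⟩ takes γ : t, giving t.
At [[γ ν] φ], φ : ⟨t,⟨e,t⟩⟩ takes [γ ν] : t, giving ⟨e,t⟩.
At [[[γ ν] φ] χ], [[γ ν] φ] : ⟨e,t⟩ takes χ : e, giving t.

t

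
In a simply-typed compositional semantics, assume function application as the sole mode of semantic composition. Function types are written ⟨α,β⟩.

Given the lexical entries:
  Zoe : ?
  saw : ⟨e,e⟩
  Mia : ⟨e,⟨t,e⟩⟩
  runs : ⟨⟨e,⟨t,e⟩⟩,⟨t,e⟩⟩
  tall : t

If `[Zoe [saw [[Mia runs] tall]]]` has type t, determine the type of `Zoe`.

For [Zoe [saw [[Mia runs] tall]]] to have type t with [saw [[Mia runs] tall]] of type e, Zoe must be the function: Zoe : ⟨e,t⟩.

⟨e,t⟩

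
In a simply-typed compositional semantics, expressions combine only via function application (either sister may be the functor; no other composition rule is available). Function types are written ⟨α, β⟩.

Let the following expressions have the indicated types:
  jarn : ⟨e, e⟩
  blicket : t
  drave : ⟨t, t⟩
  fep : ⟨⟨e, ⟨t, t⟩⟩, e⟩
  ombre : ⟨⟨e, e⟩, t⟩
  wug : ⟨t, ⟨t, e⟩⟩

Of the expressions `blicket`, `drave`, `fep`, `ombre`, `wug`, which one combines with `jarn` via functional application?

blicket : t — jarn needs e; blicket needs nothing (atomic); neither fits.
drave : ⟨t, t⟩ — jarn needs e; drave needs t; neither fits.
fep : ⟨⟨e, ⟨t, t⟩⟩, e⟩ — jarn needs e; fep needs ⟨e, ⟨t, t⟩⟩; neither fits.
ombre — combines: ombre : ⟨⟨e, e⟩, t⟩ takes jarn : ⟨e, e⟩ as argument, giving t.
wug : ⟨t, ⟨t, e⟩⟩ — jarn needs e; wug needs t; neither fits.

ombre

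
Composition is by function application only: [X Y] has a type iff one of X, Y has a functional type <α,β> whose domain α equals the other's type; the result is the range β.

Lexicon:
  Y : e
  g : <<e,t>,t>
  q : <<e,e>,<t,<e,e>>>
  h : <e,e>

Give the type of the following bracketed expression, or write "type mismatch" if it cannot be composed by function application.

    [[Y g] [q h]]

At [Y g]: neither e nor <<e,t>,t> can take the other as argument; the node is ill-typed.

type mismatch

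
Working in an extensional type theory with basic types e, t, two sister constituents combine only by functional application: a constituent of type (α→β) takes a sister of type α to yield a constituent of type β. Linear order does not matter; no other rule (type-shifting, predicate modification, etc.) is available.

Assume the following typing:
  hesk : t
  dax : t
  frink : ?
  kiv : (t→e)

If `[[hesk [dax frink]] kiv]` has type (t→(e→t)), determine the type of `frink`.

(t→(t→((t→e)→(t→(e→t)))))

[[hesk [dax frink]] kiv] must have type (t→(e→t)). The sister kiv has type (t→e); that is not a function onto (t→(e→t)), so [hesk [dax frink]] must be the functor, of type ((t→e)→(t→(e→t))).
[hesk [dax frink]] must have type ((t→e)→(t→(e→t))). The sister hesk has type t; that is not a function onto ((t→e)→(t→(e→t))), so [dax frink] must be the functor, of type (t→((t→e)→(t→(e→t)))).
[dax frink] must have type (t→((t→e)→(t→(e→t)))). The sister dax has type t; that is not a function onto (t→((t→e)→(t→(e→t)))), so frink must be the functor, of type (t→(t→((t→e)→(t→(e→t))))).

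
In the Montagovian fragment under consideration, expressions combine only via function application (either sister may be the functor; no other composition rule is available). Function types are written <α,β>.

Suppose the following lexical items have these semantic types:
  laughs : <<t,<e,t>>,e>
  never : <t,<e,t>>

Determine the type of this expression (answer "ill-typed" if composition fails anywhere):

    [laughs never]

e

[laughs never] — laughs of type <<t,<e,t>>,e> combines with never of type <t,<e,t>>: type e.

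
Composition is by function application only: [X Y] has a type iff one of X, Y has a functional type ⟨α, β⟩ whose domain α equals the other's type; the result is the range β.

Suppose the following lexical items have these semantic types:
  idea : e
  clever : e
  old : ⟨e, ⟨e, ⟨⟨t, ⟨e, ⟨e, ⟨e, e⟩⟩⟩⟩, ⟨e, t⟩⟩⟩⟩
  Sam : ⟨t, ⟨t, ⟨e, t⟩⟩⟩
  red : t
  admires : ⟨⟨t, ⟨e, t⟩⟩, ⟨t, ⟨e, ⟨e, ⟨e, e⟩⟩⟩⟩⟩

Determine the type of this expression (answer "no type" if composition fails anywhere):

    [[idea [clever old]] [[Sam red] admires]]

⟨e, t⟩

[clever old]: functor old : ⟨e, ⟨e, ⟨⟨t, ⟨e, ⟨e, ⟨e, e⟩⟩⟩⟩, ⟨e, t⟩⟩⟩⟩, argument clever : e; result ⟨e, ⟨⟨t, ⟨e, ⟨e, ⟨e, e⟩⟩⟩⟩, ⟨e, t⟩⟩⟩.
[idea [clever old]]: functor [clever old] : ⟨e, ⟨⟨t, ⟨e, ⟨e, ⟨e, e⟩⟩⟩⟩, ⟨e, t⟩⟩⟩, argument idea : e; result ⟨⟨t, ⟨e, ⟨e, ⟨e, e⟩⟩⟩⟩, ⟨e, t⟩⟩.
[Sam red]: functor Sam : ⟨t, ⟨t, ⟨e, t⟩⟩⟩, argument red : t; result ⟨t, ⟨e, t⟩⟩.
[[Sam red] admires]: functor admires : ⟨⟨t, ⟨e, t⟩⟩, ⟨t, ⟨e, ⟨e, ⟨e, e⟩⟩⟩⟩⟩, argument [Sam red] : ⟨t, ⟨e, t⟩⟩; result ⟨t, ⟨e, ⟨e, ⟨e, e⟩⟩⟩⟩.
[[idea [clever old]] [[Sam red] admires]]: functor [idea [clever old]] : ⟨⟨t, ⟨e, ⟨e, ⟨e, e⟩⟩⟩⟩, ⟨e, t⟩⟩, argument [[Sam red] admires] : ⟨t, ⟨e, ⟨e, ⟨e, e⟩⟩⟩⟩; result ⟨e, t⟩.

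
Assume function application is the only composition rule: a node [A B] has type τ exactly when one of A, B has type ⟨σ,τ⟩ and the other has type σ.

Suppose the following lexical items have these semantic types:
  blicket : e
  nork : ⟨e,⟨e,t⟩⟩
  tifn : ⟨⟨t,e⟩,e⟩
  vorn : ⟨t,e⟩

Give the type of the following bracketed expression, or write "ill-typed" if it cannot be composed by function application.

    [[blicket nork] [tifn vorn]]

At [blicket nork], nork : ⟨e,⟨e,t⟩⟩ takes blicket : e, giving ⟨e,t⟩.
At [tifn vorn], tifn : ⟨⟨t,e⟩,e⟩ takes vorn : ⟨t,e⟩, giving e.
At [[blicket nork] [tifn vorn]], [blicket nork] : ⟨e,t⟩ takes [tifn vorn] : e, giving t.

t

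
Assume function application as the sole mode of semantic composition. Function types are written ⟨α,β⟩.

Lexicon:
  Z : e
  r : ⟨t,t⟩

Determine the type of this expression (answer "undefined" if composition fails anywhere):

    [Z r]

undefined

At [Z r]: neither e nor ⟨t,t⟩ can take the other as argument; the node is ill-typed.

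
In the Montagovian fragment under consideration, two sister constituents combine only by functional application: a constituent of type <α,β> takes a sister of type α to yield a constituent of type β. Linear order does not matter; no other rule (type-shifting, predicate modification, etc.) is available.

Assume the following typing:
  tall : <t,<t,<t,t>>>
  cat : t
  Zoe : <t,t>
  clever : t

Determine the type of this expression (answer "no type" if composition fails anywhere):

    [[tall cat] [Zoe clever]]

[tall cat]: tall is <t,<t,<t,t>>>, cat is t; result <t,<t,t>>.
[Zoe clever]: Zoe is <t,t>, clever is t; result t.
[[tall cat] [Zoe clever]]: [tall cat] is <t,<t,t>>, [Zoe clever] is t; result <t,t>.

<t,t>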